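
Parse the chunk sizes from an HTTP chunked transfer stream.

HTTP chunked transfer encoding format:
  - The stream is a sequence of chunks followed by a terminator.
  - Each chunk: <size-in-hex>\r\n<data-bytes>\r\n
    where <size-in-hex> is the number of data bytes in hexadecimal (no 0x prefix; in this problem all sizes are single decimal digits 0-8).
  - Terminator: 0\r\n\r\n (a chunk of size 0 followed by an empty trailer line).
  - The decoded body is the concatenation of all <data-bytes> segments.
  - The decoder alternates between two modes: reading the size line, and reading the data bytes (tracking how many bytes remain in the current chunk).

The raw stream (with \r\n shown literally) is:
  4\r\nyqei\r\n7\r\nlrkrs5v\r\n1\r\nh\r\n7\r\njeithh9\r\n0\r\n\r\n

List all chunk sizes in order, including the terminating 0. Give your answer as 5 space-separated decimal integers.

Answer: 4 7 1 7 0

Derivation:
Chunk 1: stream[0..1]='4' size=0x4=4, data at stream[3..7]='yqei' -> body[0..4], body so far='yqei'
Chunk 2: stream[9..10]='7' size=0x7=7, data at stream[12..19]='lrkrs5v' -> body[4..11], body so far='yqeilrkrs5v'
Chunk 3: stream[21..22]='1' size=0x1=1, data at stream[24..25]='h' -> body[11..12], body so far='yqeilrkrs5vh'
Chunk 4: stream[27..28]='7' size=0x7=7, data at stream[30..37]='jeithh9' -> body[12..19], body so far='yqeilrkrs5vhjeithh9'
Chunk 5: stream[39..40]='0' size=0 (terminator). Final body='yqeilrkrs5vhjeithh9' (19 bytes)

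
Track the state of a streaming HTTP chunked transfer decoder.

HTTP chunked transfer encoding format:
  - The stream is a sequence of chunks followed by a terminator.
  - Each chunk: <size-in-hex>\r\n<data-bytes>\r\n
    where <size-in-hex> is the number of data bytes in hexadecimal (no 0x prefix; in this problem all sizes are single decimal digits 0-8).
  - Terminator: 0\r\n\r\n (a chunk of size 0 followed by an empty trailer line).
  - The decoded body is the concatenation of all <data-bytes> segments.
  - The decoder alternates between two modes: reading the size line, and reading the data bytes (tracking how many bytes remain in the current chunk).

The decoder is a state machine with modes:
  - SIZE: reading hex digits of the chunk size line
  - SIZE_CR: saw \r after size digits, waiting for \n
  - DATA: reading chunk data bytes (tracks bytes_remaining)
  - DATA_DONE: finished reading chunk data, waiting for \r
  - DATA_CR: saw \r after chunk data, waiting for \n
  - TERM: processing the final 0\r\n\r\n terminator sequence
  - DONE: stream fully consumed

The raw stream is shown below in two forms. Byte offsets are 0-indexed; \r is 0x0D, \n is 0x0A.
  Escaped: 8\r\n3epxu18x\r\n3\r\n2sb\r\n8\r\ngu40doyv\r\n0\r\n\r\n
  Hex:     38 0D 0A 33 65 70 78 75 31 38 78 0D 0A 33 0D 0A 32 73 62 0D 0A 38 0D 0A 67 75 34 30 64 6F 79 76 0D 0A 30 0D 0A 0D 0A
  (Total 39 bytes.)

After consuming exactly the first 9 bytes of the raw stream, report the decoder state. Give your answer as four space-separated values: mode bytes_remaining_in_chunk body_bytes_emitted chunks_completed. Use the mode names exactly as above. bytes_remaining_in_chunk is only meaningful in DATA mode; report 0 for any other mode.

Answer: DATA 2 6 0

Derivation:
Byte 0 = '8': mode=SIZE remaining=0 emitted=0 chunks_done=0
Byte 1 = 0x0D: mode=SIZE_CR remaining=0 emitted=0 chunks_done=0
Byte 2 = 0x0A: mode=DATA remaining=8 emitted=0 chunks_done=0
Byte 3 = '3': mode=DATA remaining=7 emitted=1 chunks_done=0
Byte 4 = 'e': mode=DATA remaining=6 emitted=2 chunks_done=0
Byte 5 = 'p': mode=DATA remaining=5 emitted=3 chunks_done=0
Byte 6 = 'x': mode=DATA remaining=4 emitted=4 chunks_done=0
Byte 7 = 'u': mode=DATA remaining=3 emitted=5 chunks_done=0
Byte 8 = '1': mode=DATA remaining=2 emitted=6 chunks_done=0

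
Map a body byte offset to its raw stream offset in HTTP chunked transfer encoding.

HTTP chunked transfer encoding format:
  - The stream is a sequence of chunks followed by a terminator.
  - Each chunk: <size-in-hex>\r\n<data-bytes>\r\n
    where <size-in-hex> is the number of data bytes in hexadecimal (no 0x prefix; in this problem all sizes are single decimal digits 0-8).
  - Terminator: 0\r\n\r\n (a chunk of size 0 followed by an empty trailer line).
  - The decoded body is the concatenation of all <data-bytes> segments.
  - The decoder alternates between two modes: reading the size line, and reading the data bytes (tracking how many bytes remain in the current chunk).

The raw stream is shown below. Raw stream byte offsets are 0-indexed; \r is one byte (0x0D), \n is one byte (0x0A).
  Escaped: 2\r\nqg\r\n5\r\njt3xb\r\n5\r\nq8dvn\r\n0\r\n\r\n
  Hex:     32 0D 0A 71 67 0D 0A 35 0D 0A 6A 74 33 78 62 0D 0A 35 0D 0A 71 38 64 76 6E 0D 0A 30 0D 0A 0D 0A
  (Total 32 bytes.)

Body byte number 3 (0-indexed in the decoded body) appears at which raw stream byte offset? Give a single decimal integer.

Answer: 11

Derivation:
Chunk 1: stream[0..1]='2' size=0x2=2, data at stream[3..5]='qg' -> body[0..2], body so far='qg'
Chunk 2: stream[7..8]='5' size=0x5=5, data at stream[10..15]='jt3xb' -> body[2..7], body so far='qgjt3xb'
Chunk 3: stream[17..18]='5' size=0x5=5, data at stream[20..25]='q8dvn' -> body[7..12], body so far='qgjt3xbq8dvn'
Chunk 4: stream[27..28]='0' size=0 (terminator). Final body='qgjt3xbq8dvn' (12 bytes)
Body byte 3 at stream offset 11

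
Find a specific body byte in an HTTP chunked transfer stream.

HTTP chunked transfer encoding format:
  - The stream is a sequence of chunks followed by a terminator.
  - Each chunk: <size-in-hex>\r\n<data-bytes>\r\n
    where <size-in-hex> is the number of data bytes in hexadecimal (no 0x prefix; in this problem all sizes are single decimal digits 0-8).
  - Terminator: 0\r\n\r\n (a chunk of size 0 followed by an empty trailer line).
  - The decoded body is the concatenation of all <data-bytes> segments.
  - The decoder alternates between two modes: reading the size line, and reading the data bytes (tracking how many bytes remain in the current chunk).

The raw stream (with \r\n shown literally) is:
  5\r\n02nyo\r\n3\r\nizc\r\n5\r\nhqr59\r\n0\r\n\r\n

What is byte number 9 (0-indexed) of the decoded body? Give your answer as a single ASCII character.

Chunk 1: stream[0..1]='5' size=0x5=5, data at stream[3..8]='02nyo' -> body[0..5], body so far='02nyo'
Chunk 2: stream[10..11]='3' size=0x3=3, data at stream[13..16]='izc' -> body[5..8], body so far='02nyoizc'
Chunk 3: stream[18..19]='5' size=0x5=5, data at stream[21..26]='hqr59' -> body[8..13], body so far='02nyoizchqr59'
Chunk 4: stream[28..29]='0' size=0 (terminator). Final body='02nyoizchqr59' (13 bytes)
Body byte 9 = 'q'

Answer: q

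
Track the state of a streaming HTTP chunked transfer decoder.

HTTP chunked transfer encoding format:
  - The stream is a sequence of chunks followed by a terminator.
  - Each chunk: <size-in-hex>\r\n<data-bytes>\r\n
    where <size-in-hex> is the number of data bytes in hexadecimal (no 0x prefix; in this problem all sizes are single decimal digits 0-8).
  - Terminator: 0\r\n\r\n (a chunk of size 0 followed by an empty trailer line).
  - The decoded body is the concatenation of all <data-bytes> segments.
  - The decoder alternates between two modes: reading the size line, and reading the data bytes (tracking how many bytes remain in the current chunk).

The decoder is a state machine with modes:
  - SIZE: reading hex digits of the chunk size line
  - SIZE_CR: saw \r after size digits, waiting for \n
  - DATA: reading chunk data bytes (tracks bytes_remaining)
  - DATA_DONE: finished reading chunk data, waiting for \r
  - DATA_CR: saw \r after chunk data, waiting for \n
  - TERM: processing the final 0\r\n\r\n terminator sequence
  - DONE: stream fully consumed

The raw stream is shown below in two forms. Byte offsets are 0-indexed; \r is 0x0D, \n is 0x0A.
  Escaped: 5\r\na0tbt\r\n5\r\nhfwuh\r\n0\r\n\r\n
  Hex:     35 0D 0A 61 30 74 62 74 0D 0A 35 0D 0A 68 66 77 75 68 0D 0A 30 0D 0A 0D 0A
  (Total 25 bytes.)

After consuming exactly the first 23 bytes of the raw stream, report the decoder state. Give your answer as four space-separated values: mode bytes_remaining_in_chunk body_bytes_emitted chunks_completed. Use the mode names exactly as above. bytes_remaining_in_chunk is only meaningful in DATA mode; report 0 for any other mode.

Answer: TERM 0 10 2

Derivation:
Byte 0 = '5': mode=SIZE remaining=0 emitted=0 chunks_done=0
Byte 1 = 0x0D: mode=SIZE_CR remaining=0 emitted=0 chunks_done=0
Byte 2 = 0x0A: mode=DATA remaining=5 emitted=0 chunks_done=0
Byte 3 = 'a': mode=DATA remaining=4 emitted=1 chunks_done=0
Byte 4 = '0': mode=DATA remaining=3 emitted=2 chunks_done=0
Byte 5 = 't': mode=DATA remaining=2 emitted=3 chunks_done=0
Byte 6 = 'b': mode=DATA remaining=1 emitted=4 chunks_done=0
Byte 7 = 't': mode=DATA_DONE remaining=0 emitted=5 chunks_done=0
Byte 8 = 0x0D: mode=DATA_CR remaining=0 emitted=5 chunks_done=0
Byte 9 = 0x0A: mode=SIZE remaining=0 emitted=5 chunks_done=1
Byte 10 = '5': mode=SIZE remaining=0 emitted=5 chunks_done=1
Byte 11 = 0x0D: mode=SIZE_CR remaining=0 emitted=5 chunks_done=1
Byte 12 = 0x0A: mode=DATA remaining=5 emitted=5 chunks_done=1
Byte 13 = 'h': mode=DATA remaining=4 emitted=6 chunks_done=1
Byte 14 = 'f': mode=DATA remaining=3 emitted=7 chunks_done=1
Byte 15 = 'w': mode=DATA remaining=2 emitted=8 chunks_done=1
Byte 16 = 'u': mode=DATA remaining=1 emitted=9 chunks_done=1
Byte 17 = 'h': mode=DATA_DONE remaining=0 emitted=10 chunks_done=1
Byte 18 = 0x0D: mode=DATA_CR remaining=0 emitted=10 chunks_done=1
Byte 19 = 0x0A: mode=SIZE remaining=0 emitted=10 chunks_done=2
Byte 20 = '0': mode=SIZE remaining=0 emitted=10 chunks_done=2
Byte 21 = 0x0D: mode=SIZE_CR remaining=0 emitted=10 chunks_done=2
Byte 22 = 0x0A: mode=TERM remaining=0 emitted=10 chunks_done=2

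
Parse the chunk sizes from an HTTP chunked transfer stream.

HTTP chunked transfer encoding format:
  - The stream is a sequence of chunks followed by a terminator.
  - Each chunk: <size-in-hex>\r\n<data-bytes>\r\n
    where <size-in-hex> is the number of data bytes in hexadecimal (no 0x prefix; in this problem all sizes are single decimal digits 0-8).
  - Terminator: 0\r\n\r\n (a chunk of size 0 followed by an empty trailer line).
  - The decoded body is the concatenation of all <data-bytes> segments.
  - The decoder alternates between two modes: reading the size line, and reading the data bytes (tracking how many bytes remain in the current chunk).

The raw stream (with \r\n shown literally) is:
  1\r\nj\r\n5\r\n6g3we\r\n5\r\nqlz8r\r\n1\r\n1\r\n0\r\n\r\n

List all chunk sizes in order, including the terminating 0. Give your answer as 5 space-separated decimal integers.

Chunk 1: stream[0..1]='1' size=0x1=1, data at stream[3..4]='j' -> body[0..1], body so far='j'
Chunk 2: stream[6..7]='5' size=0x5=5, data at stream[9..14]='6g3we' -> body[1..6], body so far='j6g3we'
Chunk 3: stream[16..17]='5' size=0x5=5, data at stream[19..24]='qlz8r' -> body[6..11], body so far='j6g3weqlz8r'
Chunk 4: stream[26..27]='1' size=0x1=1, data at stream[29..30]='1' -> body[11..12], body so far='j6g3weqlz8r1'
Chunk 5: stream[32..33]='0' size=0 (terminator). Final body='j6g3weqlz8r1' (12 bytes)

Answer: 1 5 5 1 0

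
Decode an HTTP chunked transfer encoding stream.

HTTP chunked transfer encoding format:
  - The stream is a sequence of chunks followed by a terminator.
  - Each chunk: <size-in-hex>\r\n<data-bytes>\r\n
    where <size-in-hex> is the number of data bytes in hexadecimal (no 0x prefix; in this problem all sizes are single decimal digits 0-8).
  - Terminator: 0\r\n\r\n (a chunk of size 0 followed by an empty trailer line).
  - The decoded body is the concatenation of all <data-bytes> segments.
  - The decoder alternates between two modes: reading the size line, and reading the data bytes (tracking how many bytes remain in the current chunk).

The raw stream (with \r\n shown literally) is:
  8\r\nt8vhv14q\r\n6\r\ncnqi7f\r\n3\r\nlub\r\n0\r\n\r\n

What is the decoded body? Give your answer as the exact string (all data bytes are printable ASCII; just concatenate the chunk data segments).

Chunk 1: stream[0..1]='8' size=0x8=8, data at stream[3..11]='t8vhv14q' -> body[0..8], body so far='t8vhv14q'
Chunk 2: stream[13..14]='6' size=0x6=6, data at stream[16..22]='cnqi7f' -> body[8..14], body so far='t8vhv14qcnqi7f'
Chunk 3: stream[24..25]='3' size=0x3=3, data at stream[27..30]='lub' -> body[14..17], body so far='t8vhv14qcnqi7flub'
Chunk 4: stream[32..33]='0' size=0 (terminator). Final body='t8vhv14qcnqi7flub' (17 bytes)

Answer: t8vhv14qcnqi7flub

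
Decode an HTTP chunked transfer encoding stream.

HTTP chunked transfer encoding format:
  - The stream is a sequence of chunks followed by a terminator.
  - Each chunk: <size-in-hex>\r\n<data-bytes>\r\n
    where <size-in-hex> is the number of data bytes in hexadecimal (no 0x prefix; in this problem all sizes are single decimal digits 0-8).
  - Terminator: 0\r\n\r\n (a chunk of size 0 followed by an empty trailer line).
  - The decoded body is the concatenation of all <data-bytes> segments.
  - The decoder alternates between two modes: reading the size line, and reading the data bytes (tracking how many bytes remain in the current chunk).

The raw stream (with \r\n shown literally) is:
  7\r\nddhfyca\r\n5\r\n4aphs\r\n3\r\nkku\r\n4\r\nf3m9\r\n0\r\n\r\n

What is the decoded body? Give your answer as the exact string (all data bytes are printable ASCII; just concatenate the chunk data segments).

Chunk 1: stream[0..1]='7' size=0x7=7, data at stream[3..10]='ddhfyca' -> body[0..7], body so far='ddhfyca'
Chunk 2: stream[12..13]='5' size=0x5=5, data at stream[15..20]='4aphs' -> body[7..12], body so far='ddhfyca4aphs'
Chunk 3: stream[22..23]='3' size=0x3=3, data at stream[25..28]='kku' -> body[12..15], body so far='ddhfyca4aphskku'
Chunk 4: stream[30..31]='4' size=0x4=4, data at stream[33..37]='f3m9' -> body[15..19], body so far='ddhfyca4aphskkuf3m9'
Chunk 5: stream[39..40]='0' size=0 (terminator). Final body='ddhfyca4aphskkuf3m9' (19 bytes)

Answer: ddhfyca4aphskkuf3m9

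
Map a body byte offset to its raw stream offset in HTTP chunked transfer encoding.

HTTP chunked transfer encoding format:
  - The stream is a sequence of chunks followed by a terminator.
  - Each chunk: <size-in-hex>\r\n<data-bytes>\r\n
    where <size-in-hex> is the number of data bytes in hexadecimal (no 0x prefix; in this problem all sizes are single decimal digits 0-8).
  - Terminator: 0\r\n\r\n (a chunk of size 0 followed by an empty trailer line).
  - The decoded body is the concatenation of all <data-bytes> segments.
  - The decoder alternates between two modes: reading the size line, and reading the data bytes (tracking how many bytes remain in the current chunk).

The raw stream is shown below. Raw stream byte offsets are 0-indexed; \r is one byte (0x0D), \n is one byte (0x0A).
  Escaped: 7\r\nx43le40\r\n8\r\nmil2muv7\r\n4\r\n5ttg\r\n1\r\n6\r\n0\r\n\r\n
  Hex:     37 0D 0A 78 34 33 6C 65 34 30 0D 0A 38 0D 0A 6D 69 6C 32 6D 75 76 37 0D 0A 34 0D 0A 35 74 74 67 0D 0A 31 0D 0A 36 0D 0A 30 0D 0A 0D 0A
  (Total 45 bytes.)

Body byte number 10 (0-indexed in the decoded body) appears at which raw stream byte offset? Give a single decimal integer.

Chunk 1: stream[0..1]='7' size=0x7=7, data at stream[3..10]='x43le40' -> body[0..7], body so far='x43le40'
Chunk 2: stream[12..13]='8' size=0x8=8, data at stream[15..23]='mil2muv7' -> body[7..15], body so far='x43le40mil2muv7'
Chunk 3: stream[25..26]='4' size=0x4=4, data at stream[28..32]='5ttg' -> body[15..19], body so far='x43le40mil2muv75ttg'
Chunk 4: stream[34..35]='1' size=0x1=1, data at stream[37..38]='6' -> body[19..20], body so far='x43le40mil2muv75ttg6'
Chunk 5: stream[40..41]='0' size=0 (terminator). Final body='x43le40mil2muv75ttg6' (20 bytes)
Body byte 10 at stream offset 18

Answer: 18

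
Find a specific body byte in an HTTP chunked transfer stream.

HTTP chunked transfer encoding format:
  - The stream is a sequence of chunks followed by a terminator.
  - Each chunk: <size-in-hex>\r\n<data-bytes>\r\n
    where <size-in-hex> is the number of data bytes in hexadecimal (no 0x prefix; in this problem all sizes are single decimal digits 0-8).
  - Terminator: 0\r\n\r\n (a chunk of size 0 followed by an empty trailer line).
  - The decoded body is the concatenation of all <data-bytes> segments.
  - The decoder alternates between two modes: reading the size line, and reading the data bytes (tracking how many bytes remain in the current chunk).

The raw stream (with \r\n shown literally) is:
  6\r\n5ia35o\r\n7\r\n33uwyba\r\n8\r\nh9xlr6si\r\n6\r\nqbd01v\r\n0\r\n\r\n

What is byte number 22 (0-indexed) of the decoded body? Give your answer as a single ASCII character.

Chunk 1: stream[0..1]='6' size=0x6=6, data at stream[3..9]='5ia35o' -> body[0..6], body so far='5ia35o'
Chunk 2: stream[11..12]='7' size=0x7=7, data at stream[14..21]='33uwyba' -> body[6..13], body so far='5ia35o33uwyba'
Chunk 3: stream[23..24]='8' size=0x8=8, data at stream[26..34]='h9xlr6si' -> body[13..21], body so far='5ia35o33uwybah9xlr6si'
Chunk 4: stream[36..37]='6' size=0x6=6, data at stream[39..45]='qbd01v' -> body[21..27], body so far='5ia35o33uwybah9xlr6siqbd01v'
Chunk 5: stream[47..48]='0' size=0 (terminator). Final body='5ia35o33uwybah9xlr6siqbd01v' (27 bytes)
Body byte 22 = 'b'

Answer: b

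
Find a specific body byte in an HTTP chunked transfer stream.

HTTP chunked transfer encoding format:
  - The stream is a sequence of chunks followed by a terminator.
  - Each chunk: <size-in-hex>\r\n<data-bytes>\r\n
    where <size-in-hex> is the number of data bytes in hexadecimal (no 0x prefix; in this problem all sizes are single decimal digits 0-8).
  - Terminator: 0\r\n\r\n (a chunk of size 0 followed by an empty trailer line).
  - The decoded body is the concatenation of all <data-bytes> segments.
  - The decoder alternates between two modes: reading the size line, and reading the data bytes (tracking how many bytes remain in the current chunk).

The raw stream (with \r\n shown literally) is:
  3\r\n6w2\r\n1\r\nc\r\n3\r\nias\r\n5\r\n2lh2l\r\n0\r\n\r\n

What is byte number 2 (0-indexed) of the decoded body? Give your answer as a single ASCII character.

Chunk 1: stream[0..1]='3' size=0x3=3, data at stream[3..6]='6w2' -> body[0..3], body so far='6w2'
Chunk 2: stream[8..9]='1' size=0x1=1, data at stream[11..12]='c' -> body[3..4], body so far='6w2c'
Chunk 3: stream[14..15]='3' size=0x3=3, data at stream[17..20]='ias' -> body[4..7], body so far='6w2cias'
Chunk 4: stream[22..23]='5' size=0x5=5, data at stream[25..30]='2lh2l' -> body[7..12], body so far='6w2cias2lh2l'
Chunk 5: stream[32..33]='0' size=0 (terminator). Final body='6w2cias2lh2l' (12 bytes)
Body byte 2 = '2'

Answer: 2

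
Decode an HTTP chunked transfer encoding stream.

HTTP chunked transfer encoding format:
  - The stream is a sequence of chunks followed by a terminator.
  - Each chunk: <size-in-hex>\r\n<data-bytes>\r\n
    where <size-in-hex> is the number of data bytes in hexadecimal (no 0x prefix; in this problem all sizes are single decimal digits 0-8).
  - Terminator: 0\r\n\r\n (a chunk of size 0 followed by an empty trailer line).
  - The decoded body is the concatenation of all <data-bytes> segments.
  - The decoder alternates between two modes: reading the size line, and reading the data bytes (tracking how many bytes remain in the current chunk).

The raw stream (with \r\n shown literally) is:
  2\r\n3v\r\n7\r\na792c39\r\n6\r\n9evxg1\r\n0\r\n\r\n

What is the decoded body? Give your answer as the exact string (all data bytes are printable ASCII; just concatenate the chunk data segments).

Answer: 3va792c399evxg1

Derivation:
Chunk 1: stream[0..1]='2' size=0x2=2, data at stream[3..5]='3v' -> body[0..2], body so far='3v'
Chunk 2: stream[7..8]='7' size=0x7=7, data at stream[10..17]='a792c39' -> body[2..9], body so far='3va792c39'
Chunk 3: stream[19..20]='6' size=0x6=6, data at stream[22..28]='9evxg1' -> body[9..15], body so far='3va792c399evxg1'
Chunk 4: stream[30..31]='0' size=0 (terminator). Final body='3va792c399evxg1' (15 bytes)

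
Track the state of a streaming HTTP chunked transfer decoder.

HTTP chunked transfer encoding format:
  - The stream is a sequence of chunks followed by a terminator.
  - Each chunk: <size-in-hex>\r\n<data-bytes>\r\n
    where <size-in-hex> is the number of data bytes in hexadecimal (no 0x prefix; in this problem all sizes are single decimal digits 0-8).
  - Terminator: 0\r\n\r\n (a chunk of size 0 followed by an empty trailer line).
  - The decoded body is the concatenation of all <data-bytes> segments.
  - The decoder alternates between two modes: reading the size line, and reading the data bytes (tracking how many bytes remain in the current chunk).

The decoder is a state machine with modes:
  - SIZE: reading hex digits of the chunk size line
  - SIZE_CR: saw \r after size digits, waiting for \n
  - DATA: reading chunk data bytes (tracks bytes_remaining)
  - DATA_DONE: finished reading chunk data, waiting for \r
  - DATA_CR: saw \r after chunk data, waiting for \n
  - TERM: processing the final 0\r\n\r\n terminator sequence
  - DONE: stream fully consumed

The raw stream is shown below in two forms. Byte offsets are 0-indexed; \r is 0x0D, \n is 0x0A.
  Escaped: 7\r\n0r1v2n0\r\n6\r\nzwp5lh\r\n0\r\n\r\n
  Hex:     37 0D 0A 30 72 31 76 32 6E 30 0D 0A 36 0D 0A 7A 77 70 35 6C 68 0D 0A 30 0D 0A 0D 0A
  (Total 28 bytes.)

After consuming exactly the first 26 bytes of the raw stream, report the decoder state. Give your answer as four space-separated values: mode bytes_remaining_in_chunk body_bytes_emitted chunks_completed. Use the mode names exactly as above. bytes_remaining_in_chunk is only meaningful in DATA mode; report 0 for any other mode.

Answer: TERM 0 13 2

Derivation:
Byte 0 = '7': mode=SIZE remaining=0 emitted=0 chunks_done=0
Byte 1 = 0x0D: mode=SIZE_CR remaining=0 emitted=0 chunks_done=0
Byte 2 = 0x0A: mode=DATA remaining=7 emitted=0 chunks_done=0
Byte 3 = '0': mode=DATA remaining=6 emitted=1 chunks_done=0
Byte 4 = 'r': mode=DATA remaining=5 emitted=2 chunks_done=0
Byte 5 = '1': mode=DATA remaining=4 emitted=3 chunks_done=0
Byte 6 = 'v': mode=DATA remaining=3 emitted=4 chunks_done=0
Byte 7 = '2': mode=DATA remaining=2 emitted=5 chunks_done=0
Byte 8 = 'n': mode=DATA remaining=1 emitted=6 chunks_done=0
Byte 9 = '0': mode=DATA_DONE remaining=0 emitted=7 chunks_done=0
Byte 10 = 0x0D: mode=DATA_CR remaining=0 emitted=7 chunks_done=0
Byte 11 = 0x0A: mode=SIZE remaining=0 emitted=7 chunks_done=1
Byte 12 = '6': mode=SIZE remaining=0 emitted=7 chunks_done=1
Byte 13 = 0x0D: mode=SIZE_CR remaining=0 emitted=7 chunks_done=1
Byte 14 = 0x0A: mode=DATA remaining=6 emitted=7 chunks_done=1
Byte 15 = 'z': mode=DATA remaining=5 emitted=8 chunks_done=1
Byte 16 = 'w': mode=DATA remaining=4 emitted=9 chunks_done=1
Byte 17 = 'p': mode=DATA remaining=3 emitted=10 chunks_done=1
Byte 18 = '5': mode=DATA remaining=2 emitted=11 chunks_done=1
Byte 19 = 'l': mode=DATA remaining=1 emitted=12 chunks_done=1
Byte 20 = 'h': mode=DATA_DONE remaining=0 emitted=13 chunks_done=1
Byte 21 = 0x0D: mode=DATA_CR remaining=0 emitted=13 chunks_done=1
Byte 22 = 0x0A: mode=SIZE remaining=0 emitted=13 chunks_done=2
Byte 23 = '0': mode=SIZE remaining=0 emitted=13 chunks_done=2
Byte 24 = 0x0D: mode=SIZE_CR remaining=0 emitted=13 chunks_done=2
Byte 25 = 0x0A: mode=TERM remaining=0 emitted=13 chunks_done=2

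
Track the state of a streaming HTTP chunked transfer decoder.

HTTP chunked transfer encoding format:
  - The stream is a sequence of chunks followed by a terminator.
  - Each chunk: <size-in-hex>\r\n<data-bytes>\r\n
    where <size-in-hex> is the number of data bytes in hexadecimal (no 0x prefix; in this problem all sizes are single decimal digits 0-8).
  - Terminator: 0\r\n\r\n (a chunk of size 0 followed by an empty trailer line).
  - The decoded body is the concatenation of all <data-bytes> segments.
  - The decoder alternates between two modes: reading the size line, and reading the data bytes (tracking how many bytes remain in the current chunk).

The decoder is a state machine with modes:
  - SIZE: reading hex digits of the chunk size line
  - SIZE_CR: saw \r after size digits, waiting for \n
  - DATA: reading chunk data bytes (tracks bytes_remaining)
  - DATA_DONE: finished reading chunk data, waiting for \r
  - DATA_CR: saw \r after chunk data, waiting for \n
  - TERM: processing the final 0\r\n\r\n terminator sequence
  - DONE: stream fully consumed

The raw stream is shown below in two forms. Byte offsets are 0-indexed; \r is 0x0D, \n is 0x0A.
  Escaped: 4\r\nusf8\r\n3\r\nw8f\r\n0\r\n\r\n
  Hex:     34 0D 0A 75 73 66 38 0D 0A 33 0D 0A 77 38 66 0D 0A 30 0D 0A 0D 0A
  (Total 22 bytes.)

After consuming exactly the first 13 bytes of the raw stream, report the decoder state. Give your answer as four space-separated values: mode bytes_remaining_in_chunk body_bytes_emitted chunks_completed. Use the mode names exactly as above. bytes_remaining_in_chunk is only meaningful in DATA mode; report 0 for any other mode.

Answer: DATA 2 5 1

Derivation:
Byte 0 = '4': mode=SIZE remaining=0 emitted=0 chunks_done=0
Byte 1 = 0x0D: mode=SIZE_CR remaining=0 emitted=0 chunks_done=0
Byte 2 = 0x0A: mode=DATA remaining=4 emitted=0 chunks_done=0
Byte 3 = 'u': mode=DATA remaining=3 emitted=1 chunks_done=0
Byte 4 = 's': mode=DATA remaining=2 emitted=2 chunks_done=0
Byte 5 = 'f': mode=DATA remaining=1 emitted=3 chunks_done=0
Byte 6 = '8': mode=DATA_DONE remaining=0 emitted=4 chunks_done=0
Byte 7 = 0x0D: mode=DATA_CR remaining=0 emitted=4 chunks_done=0
Byte 8 = 0x0A: mode=SIZE remaining=0 emitted=4 chunks_done=1
Byte 9 = '3': mode=SIZE remaining=0 emitted=4 chunks_done=1
Byte 10 = 0x0D: mode=SIZE_CR remaining=0 emitted=4 chunks_done=1
Byte 11 = 0x0A: mode=DATA remaining=3 emitted=4 chunks_done=1
Byte 12 = 'w': mode=DATA remaining=2 emitted=5 chunks_done=1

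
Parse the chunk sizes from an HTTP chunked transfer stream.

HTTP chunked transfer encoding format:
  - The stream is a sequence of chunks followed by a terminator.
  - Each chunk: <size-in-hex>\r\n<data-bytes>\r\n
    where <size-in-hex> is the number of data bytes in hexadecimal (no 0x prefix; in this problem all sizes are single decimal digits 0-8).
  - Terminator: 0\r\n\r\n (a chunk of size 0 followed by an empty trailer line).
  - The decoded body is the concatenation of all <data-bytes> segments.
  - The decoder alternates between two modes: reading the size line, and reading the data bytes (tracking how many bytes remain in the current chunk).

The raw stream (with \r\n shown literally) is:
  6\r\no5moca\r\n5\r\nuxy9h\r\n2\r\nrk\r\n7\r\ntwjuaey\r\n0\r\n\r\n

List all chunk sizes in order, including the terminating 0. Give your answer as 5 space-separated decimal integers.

Chunk 1: stream[0..1]='6' size=0x6=6, data at stream[3..9]='o5moca' -> body[0..6], body so far='o5moca'
Chunk 2: stream[11..12]='5' size=0x5=5, data at stream[14..19]='uxy9h' -> body[6..11], body so far='o5mocauxy9h'
Chunk 3: stream[21..22]='2' size=0x2=2, data at stream[24..26]='rk' -> body[11..13], body so far='o5mocauxy9hrk'
Chunk 4: stream[28..29]='7' size=0x7=7, data at stream[31..38]='twjuaey' -> body[13..20], body so far='o5mocauxy9hrktwjuaey'
Chunk 5: stream[40..41]='0' size=0 (terminator). Final body='o5mocauxy9hrktwjuaey' (20 bytes)

Answer: 6 5 2 7 0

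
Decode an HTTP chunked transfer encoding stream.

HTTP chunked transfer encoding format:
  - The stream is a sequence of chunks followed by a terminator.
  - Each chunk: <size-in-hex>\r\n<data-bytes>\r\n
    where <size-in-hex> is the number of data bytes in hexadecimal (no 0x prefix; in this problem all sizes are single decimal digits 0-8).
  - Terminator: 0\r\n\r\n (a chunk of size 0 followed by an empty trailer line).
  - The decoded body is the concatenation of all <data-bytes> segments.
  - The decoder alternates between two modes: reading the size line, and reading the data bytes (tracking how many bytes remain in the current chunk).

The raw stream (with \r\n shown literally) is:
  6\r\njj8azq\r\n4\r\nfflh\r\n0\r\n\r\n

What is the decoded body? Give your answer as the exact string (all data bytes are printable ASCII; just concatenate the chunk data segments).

Answer: jj8azqfflh

Derivation:
Chunk 1: stream[0..1]='6' size=0x6=6, data at stream[3..9]='jj8azq' -> body[0..6], body so far='jj8azq'
Chunk 2: stream[11..12]='4' size=0x4=4, data at stream[14..18]='fflh' -> body[6..10], body so far='jj8azqfflh'
Chunk 3: stream[20..21]='0' size=0 (terminator). Final body='jj8azqfflh' (10 bytes)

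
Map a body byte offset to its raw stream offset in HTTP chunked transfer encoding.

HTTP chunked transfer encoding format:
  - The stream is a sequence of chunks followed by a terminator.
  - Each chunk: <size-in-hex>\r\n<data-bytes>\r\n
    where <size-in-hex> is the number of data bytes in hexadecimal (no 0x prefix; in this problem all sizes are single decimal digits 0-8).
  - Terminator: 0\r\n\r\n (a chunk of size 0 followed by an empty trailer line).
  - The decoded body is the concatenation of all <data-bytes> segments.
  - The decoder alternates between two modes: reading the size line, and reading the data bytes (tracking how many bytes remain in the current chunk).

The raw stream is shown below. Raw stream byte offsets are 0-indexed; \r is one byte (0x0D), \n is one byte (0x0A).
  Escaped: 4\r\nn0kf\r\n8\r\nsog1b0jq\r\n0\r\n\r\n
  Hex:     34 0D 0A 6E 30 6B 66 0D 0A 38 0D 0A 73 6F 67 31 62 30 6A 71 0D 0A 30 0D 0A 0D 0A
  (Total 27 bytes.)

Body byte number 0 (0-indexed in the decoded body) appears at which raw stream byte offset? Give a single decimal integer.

Answer: 3

Derivation:
Chunk 1: stream[0..1]='4' size=0x4=4, data at stream[3..7]='n0kf' -> body[0..4], body so far='n0kf'
Chunk 2: stream[9..10]='8' size=0x8=8, data at stream[12..20]='sog1b0jq' -> body[4..12], body so far='n0kfsog1b0jq'
Chunk 3: stream[22..23]='0' size=0 (terminator). Final body='n0kfsog1b0jq' (12 bytes)
Body byte 0 at stream offset 3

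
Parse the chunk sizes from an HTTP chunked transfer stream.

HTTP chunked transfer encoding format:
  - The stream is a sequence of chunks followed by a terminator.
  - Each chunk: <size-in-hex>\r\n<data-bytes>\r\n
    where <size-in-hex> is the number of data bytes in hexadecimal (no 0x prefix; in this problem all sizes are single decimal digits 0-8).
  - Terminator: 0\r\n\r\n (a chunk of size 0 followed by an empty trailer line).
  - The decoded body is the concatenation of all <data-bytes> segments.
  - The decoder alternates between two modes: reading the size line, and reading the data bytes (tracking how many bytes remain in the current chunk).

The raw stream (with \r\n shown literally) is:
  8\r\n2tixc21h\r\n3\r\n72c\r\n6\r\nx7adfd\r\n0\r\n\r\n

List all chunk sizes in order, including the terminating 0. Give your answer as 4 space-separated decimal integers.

Answer: 8 3 6 0

Derivation:
Chunk 1: stream[0..1]='8' size=0x8=8, data at stream[3..11]='2tixc21h' -> body[0..8], body so far='2tixc21h'
Chunk 2: stream[13..14]='3' size=0x3=3, data at stream[16..19]='72c' -> body[8..11], body so far='2tixc21h72c'
Chunk 3: stream[21..22]='6' size=0x6=6, data at stream[24..30]='x7adfd' -> body[11..17], body so far='2tixc21h72cx7adfd'
Chunk 4: stream[32..33]='0' size=0 (terminator). Final body='2tixc21h72cx7adfd' (17 bytes)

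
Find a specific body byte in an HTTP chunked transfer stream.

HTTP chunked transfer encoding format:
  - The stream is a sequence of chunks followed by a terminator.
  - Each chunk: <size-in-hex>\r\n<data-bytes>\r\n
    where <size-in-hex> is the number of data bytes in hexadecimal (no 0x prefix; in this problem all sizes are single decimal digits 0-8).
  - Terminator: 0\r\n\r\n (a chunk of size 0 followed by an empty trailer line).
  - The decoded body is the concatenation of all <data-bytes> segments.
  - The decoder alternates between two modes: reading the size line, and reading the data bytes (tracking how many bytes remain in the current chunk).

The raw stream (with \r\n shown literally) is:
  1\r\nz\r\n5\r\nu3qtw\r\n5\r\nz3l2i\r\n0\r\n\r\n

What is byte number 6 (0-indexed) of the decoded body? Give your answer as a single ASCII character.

Chunk 1: stream[0..1]='1' size=0x1=1, data at stream[3..4]='z' -> body[0..1], body so far='z'
Chunk 2: stream[6..7]='5' size=0x5=5, data at stream[9..14]='u3qtw' -> body[1..6], body so far='zu3qtw'
Chunk 3: stream[16..17]='5' size=0x5=5, data at stream[19..24]='z3l2i' -> body[6..11], body so far='zu3qtwz3l2i'
Chunk 4: stream[26..27]='0' size=0 (terminator). Final body='zu3qtwz3l2i' (11 bytes)
Body byte 6 = 'z'

Answer: z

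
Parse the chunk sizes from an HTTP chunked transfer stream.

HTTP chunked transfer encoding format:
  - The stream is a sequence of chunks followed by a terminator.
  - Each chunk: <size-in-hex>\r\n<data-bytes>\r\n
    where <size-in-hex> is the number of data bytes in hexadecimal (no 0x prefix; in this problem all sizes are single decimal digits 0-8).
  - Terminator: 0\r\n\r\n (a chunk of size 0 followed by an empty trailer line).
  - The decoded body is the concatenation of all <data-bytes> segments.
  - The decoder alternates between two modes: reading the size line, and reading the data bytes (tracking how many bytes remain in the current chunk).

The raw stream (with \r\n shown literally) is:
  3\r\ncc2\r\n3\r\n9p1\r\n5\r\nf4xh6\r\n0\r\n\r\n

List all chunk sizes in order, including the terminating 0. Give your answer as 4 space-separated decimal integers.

Chunk 1: stream[0..1]='3' size=0x3=3, data at stream[3..6]='cc2' -> body[0..3], body so far='cc2'
Chunk 2: stream[8..9]='3' size=0x3=3, data at stream[11..14]='9p1' -> body[3..6], body so far='cc29p1'
Chunk 3: stream[16..17]='5' size=0x5=5, data at stream[19..24]='f4xh6' -> body[6..11], body so far='cc29p1f4xh6'
Chunk 4: stream[26..27]='0' size=0 (terminator). Final body='cc29p1f4xh6' (11 bytes)

Answer: 3 3 5 0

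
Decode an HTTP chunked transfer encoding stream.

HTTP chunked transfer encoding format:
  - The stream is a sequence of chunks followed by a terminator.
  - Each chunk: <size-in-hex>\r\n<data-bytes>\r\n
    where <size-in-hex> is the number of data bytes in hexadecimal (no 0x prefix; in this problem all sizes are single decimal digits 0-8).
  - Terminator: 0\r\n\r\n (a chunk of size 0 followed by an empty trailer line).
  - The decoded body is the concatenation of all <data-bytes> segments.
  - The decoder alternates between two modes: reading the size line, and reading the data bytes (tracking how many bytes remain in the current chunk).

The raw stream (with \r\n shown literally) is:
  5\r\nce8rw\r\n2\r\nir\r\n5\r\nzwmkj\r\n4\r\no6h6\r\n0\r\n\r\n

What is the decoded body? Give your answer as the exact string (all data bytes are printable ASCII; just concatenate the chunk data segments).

Answer: ce8rwirzwmkjo6h6

Derivation:
Chunk 1: stream[0..1]='5' size=0x5=5, data at stream[3..8]='ce8rw' -> body[0..5], body so far='ce8rw'
Chunk 2: stream[10..11]='2' size=0x2=2, data at stream[13..15]='ir' -> body[5..7], body so far='ce8rwir'
Chunk 3: stream[17..18]='5' size=0x5=5, data at stream[20..25]='zwmkj' -> body[7..12], body so far='ce8rwirzwmkj'
Chunk 4: stream[27..28]='4' size=0x4=4, data at stream[30..34]='o6h6' -> body[12..16], body so far='ce8rwirzwmkjo6h6'
Chunk 5: stream[36..37]='0' size=0 (terminator). Final body='ce8rwirzwmkjo6h6' (16 bytes)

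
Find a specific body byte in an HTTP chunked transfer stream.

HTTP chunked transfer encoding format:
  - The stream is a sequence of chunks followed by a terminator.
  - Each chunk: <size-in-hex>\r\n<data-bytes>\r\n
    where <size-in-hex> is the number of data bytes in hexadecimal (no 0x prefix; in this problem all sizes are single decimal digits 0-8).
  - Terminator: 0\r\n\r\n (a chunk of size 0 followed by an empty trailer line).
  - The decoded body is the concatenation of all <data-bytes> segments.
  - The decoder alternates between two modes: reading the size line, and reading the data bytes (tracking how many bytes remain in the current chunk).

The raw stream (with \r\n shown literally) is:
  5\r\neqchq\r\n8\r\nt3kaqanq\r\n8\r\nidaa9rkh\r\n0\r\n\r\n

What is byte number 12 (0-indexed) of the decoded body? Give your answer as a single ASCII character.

Chunk 1: stream[0..1]='5' size=0x5=5, data at stream[3..8]='eqchq' -> body[0..5], body so far='eqchq'
Chunk 2: stream[10..11]='8' size=0x8=8, data at stream[13..21]='t3kaqanq' -> body[5..13], body so far='eqchqt3kaqanq'
Chunk 3: stream[23..24]='8' size=0x8=8, data at stream[26..34]='idaa9rkh' -> body[13..21], body so far='eqchqt3kaqanqidaa9rkh'
Chunk 4: stream[36..37]='0' size=0 (terminator). Final body='eqchqt3kaqanqidaa9rkh' (21 bytes)
Body byte 12 = 'q'

Answer: q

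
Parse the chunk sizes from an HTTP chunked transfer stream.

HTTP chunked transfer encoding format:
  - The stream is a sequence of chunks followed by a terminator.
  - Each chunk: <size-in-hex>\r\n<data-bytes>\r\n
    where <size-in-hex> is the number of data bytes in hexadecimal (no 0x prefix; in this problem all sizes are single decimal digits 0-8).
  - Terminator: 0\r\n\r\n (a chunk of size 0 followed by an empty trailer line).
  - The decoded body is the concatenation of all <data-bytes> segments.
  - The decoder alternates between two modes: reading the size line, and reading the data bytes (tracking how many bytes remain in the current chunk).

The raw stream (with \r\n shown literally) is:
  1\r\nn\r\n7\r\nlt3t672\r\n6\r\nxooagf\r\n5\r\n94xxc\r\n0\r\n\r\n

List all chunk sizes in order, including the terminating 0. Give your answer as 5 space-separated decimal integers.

Chunk 1: stream[0..1]='1' size=0x1=1, data at stream[3..4]='n' -> body[0..1], body so far='n'
Chunk 2: stream[6..7]='7' size=0x7=7, data at stream[9..16]='lt3t672' -> body[1..8], body so far='nlt3t672'
Chunk 3: stream[18..19]='6' size=0x6=6, data at stream[21..27]='xooagf' -> body[8..14], body so far='nlt3t672xooagf'
Chunk 4: stream[29..30]='5' size=0x5=5, data at stream[32..37]='94xxc' -> body[14..19], body so far='nlt3t672xooagf94xxc'
Chunk 5: stream[39..40]='0' size=0 (terminator). Final body='nlt3t672xooagf94xxc' (19 bytes)

Answer: 1 7 6 5 0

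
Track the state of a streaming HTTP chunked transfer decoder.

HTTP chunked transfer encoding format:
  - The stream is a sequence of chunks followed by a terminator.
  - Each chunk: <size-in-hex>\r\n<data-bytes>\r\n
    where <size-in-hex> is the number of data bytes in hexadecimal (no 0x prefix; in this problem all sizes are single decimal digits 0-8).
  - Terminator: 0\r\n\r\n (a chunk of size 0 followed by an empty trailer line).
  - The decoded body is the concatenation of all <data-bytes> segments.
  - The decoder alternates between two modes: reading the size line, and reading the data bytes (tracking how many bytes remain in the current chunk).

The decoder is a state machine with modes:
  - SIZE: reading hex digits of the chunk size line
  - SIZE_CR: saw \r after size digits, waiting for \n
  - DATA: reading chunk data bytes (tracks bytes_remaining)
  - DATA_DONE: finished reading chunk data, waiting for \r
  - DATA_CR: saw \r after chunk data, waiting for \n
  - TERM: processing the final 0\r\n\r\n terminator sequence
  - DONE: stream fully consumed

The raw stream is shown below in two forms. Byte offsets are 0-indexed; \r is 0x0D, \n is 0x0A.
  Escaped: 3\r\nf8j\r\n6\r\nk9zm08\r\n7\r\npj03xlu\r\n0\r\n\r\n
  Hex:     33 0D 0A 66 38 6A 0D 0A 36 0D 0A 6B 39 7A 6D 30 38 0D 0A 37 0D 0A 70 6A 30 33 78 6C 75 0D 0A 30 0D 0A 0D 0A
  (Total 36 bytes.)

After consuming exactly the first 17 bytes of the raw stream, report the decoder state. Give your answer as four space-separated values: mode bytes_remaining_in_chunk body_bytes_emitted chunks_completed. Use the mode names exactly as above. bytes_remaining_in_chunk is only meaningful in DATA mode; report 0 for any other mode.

Answer: DATA_DONE 0 9 1

Derivation:
Byte 0 = '3': mode=SIZE remaining=0 emitted=0 chunks_done=0
Byte 1 = 0x0D: mode=SIZE_CR remaining=0 emitted=0 chunks_done=0
Byte 2 = 0x0A: mode=DATA remaining=3 emitted=0 chunks_done=0
Byte 3 = 'f': mode=DATA remaining=2 emitted=1 chunks_done=0
Byte 4 = '8': mode=DATA remaining=1 emitted=2 chunks_done=0
Byte 5 = 'j': mode=DATA_DONE remaining=0 emitted=3 chunks_done=0
Byte 6 = 0x0D: mode=DATA_CR remaining=0 emitted=3 chunks_done=0
Byte 7 = 0x0A: mode=SIZE remaining=0 emitted=3 chunks_done=1
Byte 8 = '6': mode=SIZE remaining=0 emitted=3 chunks_done=1
Byte 9 = 0x0D: mode=SIZE_CR remaining=0 emitted=3 chunks_done=1
Byte 10 = 0x0A: mode=DATA remaining=6 emitted=3 chunks_done=1
Byte 11 = 'k': mode=DATA remaining=5 emitted=4 chunks_done=1
Byte 12 = '9': mode=DATA remaining=4 emitted=5 chunks_done=1
Byte 13 = 'z': mode=DATA remaining=3 emitted=6 chunks_done=1
Byte 14 = 'm': mode=DATA remaining=2 emitted=7 chunks_done=1
Byte 15 = '0': mode=DATA remaining=1 emitted=8 chunks_done=1
Byte 16 = '8': mode=DATA_DONE remaining=0 emitted=9 chunks_done=1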